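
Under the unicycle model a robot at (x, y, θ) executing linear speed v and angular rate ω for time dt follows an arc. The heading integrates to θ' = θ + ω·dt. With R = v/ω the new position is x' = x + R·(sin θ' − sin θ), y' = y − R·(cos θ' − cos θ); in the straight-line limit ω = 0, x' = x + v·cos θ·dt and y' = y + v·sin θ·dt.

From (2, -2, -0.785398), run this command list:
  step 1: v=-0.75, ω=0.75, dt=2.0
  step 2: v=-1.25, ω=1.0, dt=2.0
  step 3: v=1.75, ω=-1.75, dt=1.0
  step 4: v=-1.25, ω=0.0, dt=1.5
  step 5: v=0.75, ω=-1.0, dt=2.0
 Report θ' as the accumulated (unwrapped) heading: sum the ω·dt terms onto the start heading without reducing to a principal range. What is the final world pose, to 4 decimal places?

(0.7245, -4.1393, -1.0354)

step 1: θ'=0.7146 (R=-1.0000) → pose (0.6376, -1.9518, 0.7146)
step 2: θ'=2.7146 (R=-1.2500) → pose (0.9391, -4.0337, 2.7146)
step 3: θ'=0.9646 (R=-1.0000) → pose (0.5314, -2.5538, 0.9646)
step 4: θ'=0.9646 (straight) → pose (-0.5369, -4.0947, 0.9646)
step 5: θ'=-1.0354 (R=-0.7500) → pose (0.7245, -4.1393, -1.0354)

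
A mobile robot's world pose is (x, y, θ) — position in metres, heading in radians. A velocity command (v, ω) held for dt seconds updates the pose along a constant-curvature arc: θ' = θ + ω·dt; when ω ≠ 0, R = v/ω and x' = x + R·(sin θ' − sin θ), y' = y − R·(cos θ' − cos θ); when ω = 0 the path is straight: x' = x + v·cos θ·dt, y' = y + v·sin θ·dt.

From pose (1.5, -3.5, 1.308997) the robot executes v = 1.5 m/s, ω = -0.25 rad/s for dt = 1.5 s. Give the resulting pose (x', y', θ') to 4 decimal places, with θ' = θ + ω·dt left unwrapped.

θ' = 1.3090 + -0.25·1.5 = 0.9340
R = v/ω = 1.5/-0.25 = -6.0000
x' = 1.5 + -6.0000·(sin 0.9340 − sin 1.3090) = 2.4715
y' = -3.5 − -6.0000·(cos 0.9340 − cos 1.3090) = -1.4852

(2.4715, -1.4852, 0.9340)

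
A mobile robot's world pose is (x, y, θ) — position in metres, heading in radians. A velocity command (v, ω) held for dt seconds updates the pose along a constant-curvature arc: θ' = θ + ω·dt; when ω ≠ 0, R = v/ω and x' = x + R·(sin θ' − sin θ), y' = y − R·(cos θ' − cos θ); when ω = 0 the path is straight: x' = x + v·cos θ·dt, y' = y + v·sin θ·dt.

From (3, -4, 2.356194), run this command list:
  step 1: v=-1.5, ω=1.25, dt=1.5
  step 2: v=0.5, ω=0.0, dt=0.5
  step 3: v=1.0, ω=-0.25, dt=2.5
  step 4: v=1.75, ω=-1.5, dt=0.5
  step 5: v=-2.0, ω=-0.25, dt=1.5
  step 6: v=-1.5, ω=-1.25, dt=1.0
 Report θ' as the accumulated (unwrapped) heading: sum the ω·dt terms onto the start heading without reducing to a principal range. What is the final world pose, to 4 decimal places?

step 1: θ'=4.2312 (R=-1.2000) → pose (4.9123, -3.7069, 4.2312)
step 2: θ'=4.2312 (straight) → pose (4.7965, -3.9285, 4.2312)
step 3: θ'=3.6062 (R=-4.0000) → pose (3.0430, -5.6531, 3.6062)
step 4: θ'=2.8562 (R=-1.1667) → pose (2.1918, -5.7296, 2.8562)
step 5: θ'=2.4812 (R=8.0000) → pose (4.8470, -7.0880, 2.4812)
step 6: θ'=1.2312 (R=1.2000) → pose (5.2423, -8.4355, 1.2312)

(5.2423, -8.4355, 1.2312)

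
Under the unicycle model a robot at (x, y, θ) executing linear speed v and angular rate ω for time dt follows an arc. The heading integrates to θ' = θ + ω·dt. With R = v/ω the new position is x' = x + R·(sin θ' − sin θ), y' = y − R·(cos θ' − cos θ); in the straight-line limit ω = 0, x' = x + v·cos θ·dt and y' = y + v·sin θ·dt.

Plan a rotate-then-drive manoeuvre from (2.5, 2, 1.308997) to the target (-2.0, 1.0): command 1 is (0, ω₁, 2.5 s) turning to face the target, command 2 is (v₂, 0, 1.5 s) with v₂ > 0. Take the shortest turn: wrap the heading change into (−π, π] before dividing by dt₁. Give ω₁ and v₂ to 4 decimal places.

ω₁ = 0.8205, v₂ = 3.0732

heading to target = atan2(1−2, -2−2.5) = -2.9229
Δθ = wrap(-2.9229 − 1.3090) = 2.0513; ω₁ = Δθ/dt₁ = 0.8205
distance = √((-2−2.5)² + (1−2)²) = 4.6098; v₂ = distance/dt₂ = 3.0732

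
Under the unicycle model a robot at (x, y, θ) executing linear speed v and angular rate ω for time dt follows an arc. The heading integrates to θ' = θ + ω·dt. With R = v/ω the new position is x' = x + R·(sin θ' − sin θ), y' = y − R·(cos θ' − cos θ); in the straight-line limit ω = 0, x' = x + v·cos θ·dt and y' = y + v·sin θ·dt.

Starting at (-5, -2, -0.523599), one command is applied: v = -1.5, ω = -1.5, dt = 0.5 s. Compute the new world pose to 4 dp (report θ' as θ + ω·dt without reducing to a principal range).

(-5.4562, -1.4268, -1.2736)

θ' = -0.5236 + -1.5·0.5 = -1.2736
R = v/ω = -1.5/-1.5 = 1.0000
x' = -5 + 1.0000·(sin -1.2736 − sin -0.5236) = -5.4562
y' = -2 − 1.0000·(cos -1.2736 − cos -0.5236) = -1.4268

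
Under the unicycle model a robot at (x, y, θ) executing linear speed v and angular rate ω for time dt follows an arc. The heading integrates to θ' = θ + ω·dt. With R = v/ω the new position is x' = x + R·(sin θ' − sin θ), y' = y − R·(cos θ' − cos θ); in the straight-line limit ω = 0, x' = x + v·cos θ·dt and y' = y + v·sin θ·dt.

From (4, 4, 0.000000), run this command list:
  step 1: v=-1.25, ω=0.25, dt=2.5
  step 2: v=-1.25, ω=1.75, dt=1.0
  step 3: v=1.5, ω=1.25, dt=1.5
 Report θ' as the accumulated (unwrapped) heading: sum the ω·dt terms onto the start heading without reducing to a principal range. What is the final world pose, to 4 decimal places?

(-0.9095, 1.6320, 4.2500)

step 1: θ'=0.6250 (R=-5.0000) → pose (1.0745, 3.0548, 0.6250)
step 2: θ'=2.3750 (R=-0.7143) → pose (0.9970, 1.9611, 2.3750)
step 3: θ'=4.2500 (R=1.2000) → pose (-0.9095, 1.6320, 4.2500)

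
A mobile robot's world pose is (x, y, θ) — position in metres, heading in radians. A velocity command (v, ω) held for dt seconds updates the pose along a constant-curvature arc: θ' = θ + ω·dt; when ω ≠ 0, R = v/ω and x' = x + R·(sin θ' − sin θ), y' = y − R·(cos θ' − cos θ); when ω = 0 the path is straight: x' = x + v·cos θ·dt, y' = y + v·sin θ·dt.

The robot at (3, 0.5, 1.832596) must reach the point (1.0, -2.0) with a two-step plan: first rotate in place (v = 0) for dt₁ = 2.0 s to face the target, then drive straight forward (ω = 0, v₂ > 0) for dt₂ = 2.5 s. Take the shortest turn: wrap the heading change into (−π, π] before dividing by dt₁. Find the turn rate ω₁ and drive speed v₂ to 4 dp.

heading to target = atan2(-2−0.5, 1−3) = -2.2455
Δθ = wrap(-2.2455 − 1.8326) = 2.2051; ω₁ = Δθ/dt₁ = 1.1025
distance = √((1−3)² + (-2−0.5)²) = 3.2016; v₂ = distance/dt₂ = 1.2806

ω₁ = 1.1025, v₂ = 1.2806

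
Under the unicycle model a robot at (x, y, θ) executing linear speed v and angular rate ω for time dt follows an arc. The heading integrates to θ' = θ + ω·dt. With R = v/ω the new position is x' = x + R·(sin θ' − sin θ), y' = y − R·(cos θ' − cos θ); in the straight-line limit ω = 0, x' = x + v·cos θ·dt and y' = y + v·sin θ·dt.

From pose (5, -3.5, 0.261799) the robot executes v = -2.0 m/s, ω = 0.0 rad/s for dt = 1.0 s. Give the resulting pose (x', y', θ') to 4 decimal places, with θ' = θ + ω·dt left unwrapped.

θ' = 0.2618 + 0.0·1.0 = 0.2618
ω = 0 → straight: x' = 5 + -2.0·cos(0.2618)·1.0 = 3.0681
y' = -3.5 + -2.0·sin(0.2618)·1.0 = -4.0176

(3.0681, -4.0176, 0.2618)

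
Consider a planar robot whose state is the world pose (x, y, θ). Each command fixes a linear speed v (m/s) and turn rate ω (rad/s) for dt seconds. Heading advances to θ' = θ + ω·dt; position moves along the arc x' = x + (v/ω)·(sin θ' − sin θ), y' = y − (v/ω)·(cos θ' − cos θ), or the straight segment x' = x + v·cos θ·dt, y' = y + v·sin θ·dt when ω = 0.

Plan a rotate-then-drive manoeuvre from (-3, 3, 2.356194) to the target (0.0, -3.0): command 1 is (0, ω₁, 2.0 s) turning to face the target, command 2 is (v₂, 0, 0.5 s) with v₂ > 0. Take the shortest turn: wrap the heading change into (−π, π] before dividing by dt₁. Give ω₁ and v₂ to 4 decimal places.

heading to target = atan2(-3−3, 0−-3) = -1.1071
Δθ = wrap(-1.1071 − 2.3562) = 2.8198; ω₁ = Δθ/dt₁ = 1.4099
distance = √((0−-3)² + (-3−3)²) = 6.7082; v₂ = distance/dt₂ = 13.4164

ω₁ = 1.4099, v₂ = 13.4164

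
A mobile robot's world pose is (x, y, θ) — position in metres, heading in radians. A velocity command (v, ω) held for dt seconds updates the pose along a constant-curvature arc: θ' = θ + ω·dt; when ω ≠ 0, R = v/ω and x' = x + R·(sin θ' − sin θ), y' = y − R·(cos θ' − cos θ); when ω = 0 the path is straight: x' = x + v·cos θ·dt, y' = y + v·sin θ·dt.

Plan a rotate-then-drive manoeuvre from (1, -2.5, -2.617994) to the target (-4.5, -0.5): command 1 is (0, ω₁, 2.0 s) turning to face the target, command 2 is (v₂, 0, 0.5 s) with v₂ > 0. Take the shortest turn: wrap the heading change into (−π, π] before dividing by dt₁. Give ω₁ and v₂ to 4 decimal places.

ω₁ = -0.4362, v₂ = 11.7047

heading to target = atan2(-0.5−-2.5, -4.5−1) = 2.7928
Δθ = wrap(2.7928 − -2.6180) = -0.8724; ω₁ = Δθ/dt₁ = -0.4362
distance = √((-4.5−1)² + (-0.5−-2.5)²) = 5.8523; v₂ = distance/dt₂ = 11.7047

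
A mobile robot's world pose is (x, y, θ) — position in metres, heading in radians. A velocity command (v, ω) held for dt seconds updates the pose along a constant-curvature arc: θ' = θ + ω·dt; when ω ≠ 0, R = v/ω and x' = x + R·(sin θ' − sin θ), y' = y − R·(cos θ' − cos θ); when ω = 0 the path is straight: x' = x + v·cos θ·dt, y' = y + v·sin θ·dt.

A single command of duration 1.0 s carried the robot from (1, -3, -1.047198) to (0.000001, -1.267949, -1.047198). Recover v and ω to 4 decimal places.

Δθ = -1.047198 − -1.047198 = 0.000000
ω = Δθ/dt = 0.000000/1.0 = 0.0000
ω = 0 → v = (Δx·cos θ + Δy·sin θ)/dt = -2.0000

v = -2.0000, ω = 0.0000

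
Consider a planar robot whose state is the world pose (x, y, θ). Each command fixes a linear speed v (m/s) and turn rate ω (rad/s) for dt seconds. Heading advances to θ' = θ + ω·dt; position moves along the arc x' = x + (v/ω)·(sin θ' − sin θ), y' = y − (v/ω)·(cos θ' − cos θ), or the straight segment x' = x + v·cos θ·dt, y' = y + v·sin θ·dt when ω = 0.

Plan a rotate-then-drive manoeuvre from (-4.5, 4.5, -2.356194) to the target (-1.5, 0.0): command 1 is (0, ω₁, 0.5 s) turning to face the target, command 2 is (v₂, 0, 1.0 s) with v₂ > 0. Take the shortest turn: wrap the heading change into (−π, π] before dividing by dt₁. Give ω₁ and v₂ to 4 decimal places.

heading to target = atan2(0−4.5, -1.5−-4.5) = -0.9828
Δθ = wrap(-0.9828 − -2.3562) = 1.3734; ω₁ = Δθ/dt₁ = 2.7468
distance = √((-1.5−-4.5)² + (0−4.5)²) = 5.4083; v₂ = distance/dt₂ = 5.4083

ω₁ = 2.7468, v₂ = 5.4083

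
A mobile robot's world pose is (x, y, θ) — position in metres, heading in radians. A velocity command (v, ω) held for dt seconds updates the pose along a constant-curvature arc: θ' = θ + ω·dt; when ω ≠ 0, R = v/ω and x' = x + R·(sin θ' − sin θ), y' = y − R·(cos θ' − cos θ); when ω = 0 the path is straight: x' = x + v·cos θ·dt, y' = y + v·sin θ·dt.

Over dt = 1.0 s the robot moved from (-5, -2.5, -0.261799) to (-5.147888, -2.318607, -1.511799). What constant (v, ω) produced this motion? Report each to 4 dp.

v = -0.2500, ω = -1.2500

Δθ = -1.511799 − -0.261799 = -1.250000
ω = Δθ/dt = -1.250000/1.0 = -1.2500
R = −Δy/(cos θ' − cos θ) = 0.2000
v = R·ω = 0.2000·-1.2500 = -0.2500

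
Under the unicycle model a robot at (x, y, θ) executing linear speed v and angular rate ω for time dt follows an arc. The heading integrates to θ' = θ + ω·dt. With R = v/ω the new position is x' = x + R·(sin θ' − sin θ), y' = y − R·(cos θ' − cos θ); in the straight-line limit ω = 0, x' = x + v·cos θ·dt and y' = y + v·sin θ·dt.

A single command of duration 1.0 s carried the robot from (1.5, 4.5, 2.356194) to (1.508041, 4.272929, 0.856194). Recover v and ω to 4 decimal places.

v = -0.2500, ω = -1.5000

Δθ = 0.856194 − 2.356194 = -1.500000
ω = Δθ/dt = -1.500000/1.0 = -1.5000
R = −Δy/(cos θ' − cos θ) = 0.1667
v = R·ω = 0.1667·-1.5000 = -0.2500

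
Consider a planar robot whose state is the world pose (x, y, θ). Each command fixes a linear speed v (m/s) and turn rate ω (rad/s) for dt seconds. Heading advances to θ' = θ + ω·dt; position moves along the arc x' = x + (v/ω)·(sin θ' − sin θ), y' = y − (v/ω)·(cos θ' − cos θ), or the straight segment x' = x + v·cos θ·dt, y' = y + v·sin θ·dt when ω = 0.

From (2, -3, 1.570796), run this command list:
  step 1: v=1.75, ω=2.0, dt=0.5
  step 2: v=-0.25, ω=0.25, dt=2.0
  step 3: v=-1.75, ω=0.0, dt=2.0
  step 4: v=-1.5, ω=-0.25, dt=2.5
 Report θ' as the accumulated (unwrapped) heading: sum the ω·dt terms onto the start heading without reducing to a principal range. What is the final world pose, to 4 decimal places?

step 1: θ'=2.5708 (R=0.8750) → pose (1.5978, -2.2637, 2.5708)
step 2: θ'=3.0708 (R=-1.0000) → pose (2.0673, -2.4197, 3.0708)
step 3: θ'=3.0708 (straight) → pose (5.5586, -2.6673, 3.0708)
step 4: θ'=2.4458 (R=6.0000) → pose (8.9801, -4.0470, 2.4458)

(8.9801, -4.0470, 2.4458)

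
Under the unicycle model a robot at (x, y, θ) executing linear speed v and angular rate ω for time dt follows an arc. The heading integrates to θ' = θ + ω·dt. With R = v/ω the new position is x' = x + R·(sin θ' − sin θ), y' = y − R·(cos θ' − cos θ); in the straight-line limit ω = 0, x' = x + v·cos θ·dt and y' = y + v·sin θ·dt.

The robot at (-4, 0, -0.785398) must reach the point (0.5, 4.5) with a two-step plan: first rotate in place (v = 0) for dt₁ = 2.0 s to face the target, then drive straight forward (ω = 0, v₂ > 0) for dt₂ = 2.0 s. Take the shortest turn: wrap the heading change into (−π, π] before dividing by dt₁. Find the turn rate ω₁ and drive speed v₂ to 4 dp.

ω₁ = 0.7854, v₂ = 3.1820

heading to target = atan2(4.5−0, 0.5−-4) = 0.7854
Δθ = wrap(0.7854 − -0.7854) = 1.5708; ω₁ = Δθ/dt₁ = 0.7854
distance = √((0.5−-4)² + (4.5−0)²) = 6.3640; v₂ = distance/dt₂ = 3.1820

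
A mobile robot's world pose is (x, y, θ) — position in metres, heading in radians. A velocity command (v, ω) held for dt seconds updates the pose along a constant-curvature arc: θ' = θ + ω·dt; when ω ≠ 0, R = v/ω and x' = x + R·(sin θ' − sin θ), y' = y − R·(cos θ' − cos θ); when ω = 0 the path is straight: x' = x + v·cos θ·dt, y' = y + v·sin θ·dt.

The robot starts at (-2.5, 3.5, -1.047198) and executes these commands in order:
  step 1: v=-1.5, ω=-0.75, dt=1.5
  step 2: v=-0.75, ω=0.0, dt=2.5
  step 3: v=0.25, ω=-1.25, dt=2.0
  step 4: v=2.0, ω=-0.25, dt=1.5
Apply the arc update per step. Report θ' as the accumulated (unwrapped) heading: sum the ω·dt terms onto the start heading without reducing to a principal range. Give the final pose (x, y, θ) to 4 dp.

step 1: θ'=-2.1722 (R=2.0000) → pose (-2.4170, 5.6316, -2.1722)
step 2: θ'=-2.1722 (straight) → pose (-1.3562, 7.1776, -2.1722)
step 3: θ'=-4.6722 (R=-0.2000) → pose (-1.7209, 7.2827, -4.6722)
step 4: θ'=-5.0472 (R=-8.0000) → pose (-1.2832, 10.2329, -5.0472)

(-1.2832, 10.2329, -5.0472)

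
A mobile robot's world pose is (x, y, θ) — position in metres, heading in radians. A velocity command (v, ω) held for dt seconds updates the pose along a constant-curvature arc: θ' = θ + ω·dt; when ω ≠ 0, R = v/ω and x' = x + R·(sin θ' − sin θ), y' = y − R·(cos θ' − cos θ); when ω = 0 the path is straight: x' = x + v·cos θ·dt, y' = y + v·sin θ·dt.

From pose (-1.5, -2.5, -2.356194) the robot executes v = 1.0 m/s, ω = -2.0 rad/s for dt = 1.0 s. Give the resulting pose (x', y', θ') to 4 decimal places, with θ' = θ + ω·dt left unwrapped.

(-2.3222, -2.3208, -4.3562)

θ' = -2.3562 + -2.0·1.0 = -4.3562
R = v/ω = 1.0/-2.0 = -0.5000
x' = -1.5 + -0.5000·(sin -4.3562 − sin -2.3562) = -2.3222
y' = -2.5 − -0.5000·(cos -4.3562 − cos -2.3562) = -2.3208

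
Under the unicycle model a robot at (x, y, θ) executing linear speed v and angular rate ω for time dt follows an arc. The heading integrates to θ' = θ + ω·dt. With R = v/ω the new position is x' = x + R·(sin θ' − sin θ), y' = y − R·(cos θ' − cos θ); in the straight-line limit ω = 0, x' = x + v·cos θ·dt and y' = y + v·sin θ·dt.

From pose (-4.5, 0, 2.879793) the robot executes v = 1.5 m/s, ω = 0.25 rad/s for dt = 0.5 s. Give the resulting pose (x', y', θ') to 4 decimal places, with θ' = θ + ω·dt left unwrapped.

θ' = 2.8798 + 0.25·0.5 = 3.0048
R = v/ω = 1.5/0.25 = 6.0000
x' = -4.5 + 6.0000·(sin 3.0048 − sin 2.8798) = -5.2347
y' = 0 − 6.0000·(cos 3.0048 − cos 2.8798) = 0.1484

(-5.2347, 0.1484, 3.0048)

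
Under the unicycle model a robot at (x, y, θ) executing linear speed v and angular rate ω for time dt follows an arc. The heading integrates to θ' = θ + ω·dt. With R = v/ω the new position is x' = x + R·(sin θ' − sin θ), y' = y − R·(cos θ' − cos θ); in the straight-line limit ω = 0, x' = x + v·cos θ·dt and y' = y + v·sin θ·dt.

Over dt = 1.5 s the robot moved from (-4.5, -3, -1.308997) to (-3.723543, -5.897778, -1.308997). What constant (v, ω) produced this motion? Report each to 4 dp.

v = 2.0000, ω = 0.0000

Δθ = -1.308997 − -1.308997 = 0.000000
ω = Δθ/dt = 0.000000/1.5 = 0.0000
ω = 0 → v = (Δx·cos θ + Δy·sin θ)/dt = 2.0000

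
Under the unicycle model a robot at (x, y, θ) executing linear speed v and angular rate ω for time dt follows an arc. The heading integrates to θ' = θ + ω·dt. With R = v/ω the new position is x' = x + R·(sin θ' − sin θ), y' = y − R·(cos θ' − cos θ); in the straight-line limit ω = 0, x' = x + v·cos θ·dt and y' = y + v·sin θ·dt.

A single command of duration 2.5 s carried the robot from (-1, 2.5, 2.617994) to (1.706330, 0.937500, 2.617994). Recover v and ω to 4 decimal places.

v = -1.2500, ω = 0.0000

Δθ = 2.617994 − 2.617994 = 0.000000
ω = Δθ/dt = 0.000000/2.5 = 0.0000
ω = 0 → v = (Δx·cos θ + Δy·sin θ)/dt = -1.2500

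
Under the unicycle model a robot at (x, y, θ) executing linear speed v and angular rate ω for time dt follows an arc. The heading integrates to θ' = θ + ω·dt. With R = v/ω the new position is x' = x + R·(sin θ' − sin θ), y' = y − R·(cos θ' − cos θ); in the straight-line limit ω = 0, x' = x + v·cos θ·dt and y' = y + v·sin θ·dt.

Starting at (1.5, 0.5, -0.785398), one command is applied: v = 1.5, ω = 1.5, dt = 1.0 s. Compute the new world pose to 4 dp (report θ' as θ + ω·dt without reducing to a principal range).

θ' = -0.7854 + 1.5·1.0 = 0.7146
R = v/ω = 1.5/1.5 = 1.0000
x' = 1.5 + 1.0000·(sin 0.7146 − sin -0.7854) = 2.8624
y' = 0.5 − 1.0000·(cos 0.7146 − cos -0.7854) = 0.4518

(2.8624, 0.4518, 0.7146)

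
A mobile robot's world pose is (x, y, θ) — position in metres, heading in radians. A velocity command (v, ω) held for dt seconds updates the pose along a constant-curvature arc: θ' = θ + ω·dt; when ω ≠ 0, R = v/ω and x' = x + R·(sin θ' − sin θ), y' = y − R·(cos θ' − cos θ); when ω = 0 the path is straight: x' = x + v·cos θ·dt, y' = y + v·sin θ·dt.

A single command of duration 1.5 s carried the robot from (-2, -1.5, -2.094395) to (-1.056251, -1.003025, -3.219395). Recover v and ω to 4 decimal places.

v = -0.7500, ω = -0.7500

Δθ = -3.219395 − -2.094395 = -1.125000
ω = Δθ/dt = -1.125000/1.5 = -0.7500
R = Δx/(sin θ' − sin θ) = 1.0000
v = R·ω = 1.0000·-0.7500 = -0.7500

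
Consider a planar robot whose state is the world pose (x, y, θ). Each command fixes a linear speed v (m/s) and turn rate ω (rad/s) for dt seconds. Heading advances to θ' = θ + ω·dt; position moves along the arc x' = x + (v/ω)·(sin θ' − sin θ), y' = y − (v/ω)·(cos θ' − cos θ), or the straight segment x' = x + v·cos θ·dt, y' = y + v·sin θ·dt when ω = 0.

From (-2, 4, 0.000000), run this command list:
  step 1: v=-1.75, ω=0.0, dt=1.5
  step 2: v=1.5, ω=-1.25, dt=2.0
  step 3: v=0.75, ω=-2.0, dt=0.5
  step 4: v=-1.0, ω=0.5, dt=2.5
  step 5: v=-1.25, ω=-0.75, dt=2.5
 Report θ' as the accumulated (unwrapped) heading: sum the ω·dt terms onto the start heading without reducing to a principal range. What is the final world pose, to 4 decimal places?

(0.6790, 2.2811, -4.1250)

step 1: θ'=0.0000 (straight) → pose (-4.6250, 4.0000, 0.0000)
step 2: θ'=-2.5000 (R=-1.2000) → pose (-3.9068, 1.8386, -2.5000)
step 3: θ'=-3.5000 (R=-0.3750) → pose (-4.2628, 1.7879, -3.5000)
step 4: θ'=-2.2500 (R=-2.0000) → pose (-2.0051, 2.4045, -2.2500)
step 5: θ'=-4.1250 (R=1.6667) → pose (0.6790, 2.2811, -4.1250)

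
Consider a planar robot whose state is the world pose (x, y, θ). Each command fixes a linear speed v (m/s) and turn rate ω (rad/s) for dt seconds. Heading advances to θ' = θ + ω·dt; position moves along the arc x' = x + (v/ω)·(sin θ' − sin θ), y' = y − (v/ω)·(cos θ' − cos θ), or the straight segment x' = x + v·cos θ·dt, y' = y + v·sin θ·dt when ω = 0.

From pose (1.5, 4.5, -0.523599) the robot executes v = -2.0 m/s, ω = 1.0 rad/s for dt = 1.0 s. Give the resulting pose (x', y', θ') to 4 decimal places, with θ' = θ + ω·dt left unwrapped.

θ' = -0.5236 + 1.0·1.0 = 0.4764
R = v/ω = -2.0/1.0 = -2.0000
x' = 1.5 + -2.0000·(sin 0.4764 − sin -0.5236) = -0.4172
y' = 4.5 − -2.0000·(cos 0.4764 − cos -0.5236) = 4.5453

(-0.4172, 4.5453, 0.4764)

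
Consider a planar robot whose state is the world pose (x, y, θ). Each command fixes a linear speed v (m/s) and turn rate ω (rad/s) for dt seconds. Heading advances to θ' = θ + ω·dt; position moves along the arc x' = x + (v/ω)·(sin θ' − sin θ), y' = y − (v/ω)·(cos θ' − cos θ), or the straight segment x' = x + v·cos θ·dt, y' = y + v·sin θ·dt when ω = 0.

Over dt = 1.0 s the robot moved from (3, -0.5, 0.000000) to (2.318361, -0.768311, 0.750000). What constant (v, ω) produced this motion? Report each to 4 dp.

Δθ = 0.750000 − 0.000000 = 0.750000
ω = Δθ/dt = 0.750000/1.0 = 0.7500
R = Δx/(sin θ' − sin θ) = -1.0000
v = R·ω = -1.0000·0.7500 = -0.7500

v = -0.7500, ω = 0.7500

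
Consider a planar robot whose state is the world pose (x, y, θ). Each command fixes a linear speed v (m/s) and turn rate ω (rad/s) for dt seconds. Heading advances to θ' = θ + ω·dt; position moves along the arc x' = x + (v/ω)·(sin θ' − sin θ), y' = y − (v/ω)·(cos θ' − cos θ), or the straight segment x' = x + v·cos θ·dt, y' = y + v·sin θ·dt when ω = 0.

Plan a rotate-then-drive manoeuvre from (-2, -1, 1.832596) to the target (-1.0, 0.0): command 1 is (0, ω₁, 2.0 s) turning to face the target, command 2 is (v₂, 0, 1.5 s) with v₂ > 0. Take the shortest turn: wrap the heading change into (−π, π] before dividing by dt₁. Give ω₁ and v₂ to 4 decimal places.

ω₁ = -0.5236, v₂ = 0.9428

heading to target = atan2(0−-1, -1−-2) = 0.7854
Δθ = wrap(0.7854 − 1.8326) = -1.0472; ω₁ = Δθ/dt₁ = -0.5236
distance = √((-1−-2)² + (0−-1)²) = 1.4142; v₂ = distance/dt₂ = 0.9428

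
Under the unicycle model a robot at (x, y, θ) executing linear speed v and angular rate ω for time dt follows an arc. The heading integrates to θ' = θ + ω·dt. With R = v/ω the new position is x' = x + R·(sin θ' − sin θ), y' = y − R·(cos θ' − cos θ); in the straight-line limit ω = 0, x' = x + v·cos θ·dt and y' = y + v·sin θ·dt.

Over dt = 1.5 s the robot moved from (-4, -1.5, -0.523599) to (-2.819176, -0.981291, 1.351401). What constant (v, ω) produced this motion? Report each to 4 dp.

Δθ = 1.351401 − -0.523599 = 1.875000
ω = Δθ/dt = 1.875000/1.5 = 1.2500
R = Δx/(sin θ' − sin θ) = 0.8000
v = R·ω = 0.8000·1.2500 = 1.0000

v = 1.0000, ω = 1.2500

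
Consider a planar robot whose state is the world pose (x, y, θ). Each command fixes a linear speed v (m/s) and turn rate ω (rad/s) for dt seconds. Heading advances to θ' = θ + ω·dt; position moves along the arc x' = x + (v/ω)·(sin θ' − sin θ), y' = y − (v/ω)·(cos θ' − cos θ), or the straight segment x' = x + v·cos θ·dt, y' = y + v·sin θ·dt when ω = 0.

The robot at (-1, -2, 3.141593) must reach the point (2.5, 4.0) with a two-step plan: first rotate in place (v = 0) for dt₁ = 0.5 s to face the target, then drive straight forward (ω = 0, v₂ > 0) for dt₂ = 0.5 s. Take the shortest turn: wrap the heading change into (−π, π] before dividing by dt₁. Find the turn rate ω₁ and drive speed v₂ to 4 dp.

ω₁ = -4.1977, v₂ = 13.8924

heading to target = atan2(4−-2, 2.5−-1) = 1.0427
Δθ = wrap(1.0427 − 3.1416) = -2.0989; ω₁ = Δθ/dt₁ = -4.1977
distance = √((2.5−-1)² + (4−-2)²) = 6.9462; v₂ = distance/dt₂ = 13.8924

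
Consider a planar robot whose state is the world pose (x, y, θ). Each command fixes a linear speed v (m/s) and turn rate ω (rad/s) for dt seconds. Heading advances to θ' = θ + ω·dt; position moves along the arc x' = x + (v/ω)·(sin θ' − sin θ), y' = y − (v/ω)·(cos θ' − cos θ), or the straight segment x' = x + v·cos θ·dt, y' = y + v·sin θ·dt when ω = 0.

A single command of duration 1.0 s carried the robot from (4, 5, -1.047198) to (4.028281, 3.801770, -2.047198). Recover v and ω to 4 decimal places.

Δθ = -2.047198 − -1.047198 = -1.000000
ω = Δθ/dt = -1.000000/1.0 = -1.0000
R = −Δy/(cos θ' − cos θ) = -1.2500
v = R·ω = -1.2500·-1.0000 = 1.2500

v = 1.2500, ω = -1.0000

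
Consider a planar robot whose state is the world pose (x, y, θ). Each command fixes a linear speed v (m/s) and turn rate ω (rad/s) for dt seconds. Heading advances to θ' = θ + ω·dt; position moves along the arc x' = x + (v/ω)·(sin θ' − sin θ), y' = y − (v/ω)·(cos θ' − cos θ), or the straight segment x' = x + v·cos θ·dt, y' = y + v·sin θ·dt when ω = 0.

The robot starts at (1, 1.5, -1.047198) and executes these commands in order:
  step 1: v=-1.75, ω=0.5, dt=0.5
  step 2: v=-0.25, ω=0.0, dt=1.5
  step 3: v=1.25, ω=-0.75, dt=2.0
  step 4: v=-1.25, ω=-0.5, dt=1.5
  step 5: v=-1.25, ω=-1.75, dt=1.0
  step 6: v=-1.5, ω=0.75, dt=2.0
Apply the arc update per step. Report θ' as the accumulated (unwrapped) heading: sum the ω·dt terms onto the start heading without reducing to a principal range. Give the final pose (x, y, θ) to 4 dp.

step 1: θ'=-0.7972 (R=-3.5000) → pose (0.4728, 2.1955, -0.7972)
step 2: θ'=-0.7972 (straight) → pose (0.2108, 2.4638, -0.7972)
step 3: θ'=-2.2972 (R=-1.6667) → pose (0.2644, 0.1923, -2.2972)
step 4: θ'=-3.0472 (R=2.5000) → pose (1.8977, 1.0207, -3.0472)
step 5: θ'=-4.7972 (R=0.7143) → pose (2.6767, 0.2491, -4.7972)
step 6: θ'=-3.2972 (R=-2.0000) → pose (4.3596, -1.8962, -3.2972)

(4.3596, -1.8962, -3.2972)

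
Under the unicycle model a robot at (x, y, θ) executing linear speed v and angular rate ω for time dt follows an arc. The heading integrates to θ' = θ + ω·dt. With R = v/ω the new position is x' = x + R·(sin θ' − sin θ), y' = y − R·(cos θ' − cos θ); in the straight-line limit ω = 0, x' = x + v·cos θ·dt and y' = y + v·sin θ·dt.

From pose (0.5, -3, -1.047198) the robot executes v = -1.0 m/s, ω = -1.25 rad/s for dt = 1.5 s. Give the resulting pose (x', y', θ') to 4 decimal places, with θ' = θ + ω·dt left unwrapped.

θ' = -1.0472 + -1.25·1.5 = -2.9222
R = v/ω = -1.0/-1.25 = 0.8000
x' = 0.5 + 0.8000·(sin -2.9222 − sin -1.0472) = 1.0187
y' = -3 − 0.8000·(cos -2.9222 − cos -1.0472) = -1.8192

(1.0187, -1.8192, -2.9222)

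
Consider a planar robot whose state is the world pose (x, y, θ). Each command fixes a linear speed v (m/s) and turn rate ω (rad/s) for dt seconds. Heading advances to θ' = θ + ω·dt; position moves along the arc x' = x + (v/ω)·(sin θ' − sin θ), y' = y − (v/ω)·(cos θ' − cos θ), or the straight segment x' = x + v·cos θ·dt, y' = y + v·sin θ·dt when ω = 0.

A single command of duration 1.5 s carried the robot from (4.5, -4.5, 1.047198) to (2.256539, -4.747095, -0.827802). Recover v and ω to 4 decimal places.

v = -1.7500, ω = -1.2500

Δθ = -0.827802 − 1.047198 = -1.875000
ω = Δθ/dt = -1.875000/1.5 = -1.2500
R = Δx/(sin θ' − sin θ) = 1.4000
v = R·ω = 1.4000·-1.2500 = -1.7500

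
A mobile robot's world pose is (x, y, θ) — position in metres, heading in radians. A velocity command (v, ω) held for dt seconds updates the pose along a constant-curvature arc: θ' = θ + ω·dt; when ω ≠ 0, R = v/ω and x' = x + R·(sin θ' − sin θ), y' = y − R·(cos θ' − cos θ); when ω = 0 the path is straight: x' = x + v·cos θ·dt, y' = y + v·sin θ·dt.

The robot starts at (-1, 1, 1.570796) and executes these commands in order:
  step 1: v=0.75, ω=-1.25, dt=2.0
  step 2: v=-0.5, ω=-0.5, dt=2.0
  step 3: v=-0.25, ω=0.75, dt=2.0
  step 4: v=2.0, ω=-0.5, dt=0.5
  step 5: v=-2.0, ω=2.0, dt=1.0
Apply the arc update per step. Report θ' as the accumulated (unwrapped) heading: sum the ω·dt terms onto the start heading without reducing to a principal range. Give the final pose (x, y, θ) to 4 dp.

(-0.9770, 1.6728, 1.3208)

step 1: θ'=-0.9292 (R=-0.6000) → pose (0.0807, 1.3591, -0.9292)
step 2: θ'=-1.9292 (R=1.0000) → pose (-0.0546, 2.3083, -1.9292)
step 3: θ'=-0.4292 (R=-0.3333) → pose (-0.2281, 2.7284, -0.4292)
step 4: θ'=-0.6792 (R=-4.0000) → pose (0.6200, 2.2035, -0.6792)
step 5: θ'=1.3208 (R=-1.0000) → pose (-0.9770, 1.6728, 1.3208)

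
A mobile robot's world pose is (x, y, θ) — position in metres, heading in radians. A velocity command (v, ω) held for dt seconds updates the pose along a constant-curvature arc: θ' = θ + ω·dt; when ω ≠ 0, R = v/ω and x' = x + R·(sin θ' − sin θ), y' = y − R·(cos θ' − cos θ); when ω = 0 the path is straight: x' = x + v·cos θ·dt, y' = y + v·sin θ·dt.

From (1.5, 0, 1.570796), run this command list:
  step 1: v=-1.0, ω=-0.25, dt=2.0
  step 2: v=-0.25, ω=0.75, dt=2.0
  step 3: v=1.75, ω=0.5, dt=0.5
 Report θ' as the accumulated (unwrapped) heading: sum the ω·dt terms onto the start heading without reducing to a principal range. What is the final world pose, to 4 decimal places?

(0.3353, -1.9817, 2.8208)

step 1: θ'=1.0708 (R=4.0000) → pose (1.0103, -1.9177, 1.0708)
step 2: θ'=2.5708 (R=-0.3333) → pose (1.1228, -2.3580, 2.5708)
step 3: θ'=2.8208 (R=3.5000) → pose (0.3353, -1.9817, 2.8208)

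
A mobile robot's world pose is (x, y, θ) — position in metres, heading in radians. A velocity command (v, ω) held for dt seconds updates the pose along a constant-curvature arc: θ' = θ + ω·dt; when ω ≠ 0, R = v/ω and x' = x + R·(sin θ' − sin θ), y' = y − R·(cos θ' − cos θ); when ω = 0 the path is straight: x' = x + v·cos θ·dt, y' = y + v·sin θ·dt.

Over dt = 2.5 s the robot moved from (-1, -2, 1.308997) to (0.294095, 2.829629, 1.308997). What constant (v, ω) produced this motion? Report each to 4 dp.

v = 2.0000, ω = 0.0000

Δθ = 1.308997 − 1.308997 = 0.000000
ω = Δθ/dt = 0.000000/2.5 = 0.0000
ω = 0 → v = (Δx·cos θ + Δy·sin θ)/dt = 2.0000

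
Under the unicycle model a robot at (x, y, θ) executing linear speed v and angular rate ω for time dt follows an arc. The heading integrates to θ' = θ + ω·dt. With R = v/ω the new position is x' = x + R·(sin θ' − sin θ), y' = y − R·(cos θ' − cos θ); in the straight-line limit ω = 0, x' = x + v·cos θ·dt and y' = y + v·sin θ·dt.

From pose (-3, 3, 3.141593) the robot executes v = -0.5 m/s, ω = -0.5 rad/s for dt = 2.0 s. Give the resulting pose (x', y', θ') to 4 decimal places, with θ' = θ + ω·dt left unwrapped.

(-2.1585, 2.5403, 2.1416)

θ' = 3.1416 + -0.5·2.0 = 2.1416
R = v/ω = -0.5/-0.5 = 1.0000
x' = -3 + 1.0000·(sin 2.1416 − sin 3.1416) = -2.1585
y' = 3 − 1.0000·(cos 2.1416 − cos 3.1416) = 2.5403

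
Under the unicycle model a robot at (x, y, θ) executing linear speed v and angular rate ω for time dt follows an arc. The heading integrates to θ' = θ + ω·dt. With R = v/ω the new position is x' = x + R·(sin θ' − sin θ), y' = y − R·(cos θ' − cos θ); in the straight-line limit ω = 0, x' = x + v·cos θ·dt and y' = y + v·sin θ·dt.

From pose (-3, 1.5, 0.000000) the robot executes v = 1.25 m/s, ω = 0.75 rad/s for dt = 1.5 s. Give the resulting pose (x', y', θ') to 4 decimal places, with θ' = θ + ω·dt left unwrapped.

θ' = 0.0000 + 0.75·1.5 = 1.1250
R = v/ω = 1.25/0.75 = 1.6667
x' = -3 + 1.6667·(sin 1.1250 − sin 0.0000) = -1.4962
y' = 1.5 − 1.6667·(cos 1.1250 − cos 0.0000) = 2.4480

(-1.4962, 2.4480, 1.1250)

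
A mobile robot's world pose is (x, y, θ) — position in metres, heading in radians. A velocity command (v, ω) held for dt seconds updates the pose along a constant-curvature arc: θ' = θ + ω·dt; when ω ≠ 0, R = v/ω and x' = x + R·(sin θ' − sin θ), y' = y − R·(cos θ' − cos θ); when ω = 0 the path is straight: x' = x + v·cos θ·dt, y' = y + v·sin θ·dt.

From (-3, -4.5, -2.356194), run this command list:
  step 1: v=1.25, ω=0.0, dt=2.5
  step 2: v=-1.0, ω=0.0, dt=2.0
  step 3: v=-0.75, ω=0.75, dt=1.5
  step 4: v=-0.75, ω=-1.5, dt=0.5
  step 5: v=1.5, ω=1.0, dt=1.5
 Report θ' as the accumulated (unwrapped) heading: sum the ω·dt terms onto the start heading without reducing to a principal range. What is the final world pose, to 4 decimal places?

step 1: θ'=-2.3562 (straight) → pose (-5.2097, -6.7097, -2.3562)
step 2: θ'=-2.3562 (straight) → pose (-3.7955, -5.2955, -2.3562)
step 3: θ'=-1.2312 (R=-1.0000) → pose (-3.5597, -4.2553, -1.2312)
step 4: θ'=-1.9812 (R=0.5000) → pose (-3.5468, -3.8892, -1.9812)
step 5: θ'=-0.4812 (R=1.5000) → pose (-2.8656, -5.8174, -0.4812)

(-2.8656, -5.8174, -0.4812)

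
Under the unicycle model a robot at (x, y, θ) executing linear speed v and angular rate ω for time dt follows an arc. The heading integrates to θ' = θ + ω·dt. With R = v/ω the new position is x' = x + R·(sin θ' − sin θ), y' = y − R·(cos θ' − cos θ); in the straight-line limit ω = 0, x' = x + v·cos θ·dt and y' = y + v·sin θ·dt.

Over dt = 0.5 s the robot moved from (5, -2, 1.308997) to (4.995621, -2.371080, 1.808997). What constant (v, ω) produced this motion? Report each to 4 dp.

v = -0.7500, ω = 1.0000

Δθ = 1.808997 − 1.308997 = 0.500000
ω = Δθ/dt = 0.500000/0.5 = 1.0000
R = −Δy/(cos θ' − cos θ) = -0.7500
v = R·ω = -0.7500·1.0000 = -0.7500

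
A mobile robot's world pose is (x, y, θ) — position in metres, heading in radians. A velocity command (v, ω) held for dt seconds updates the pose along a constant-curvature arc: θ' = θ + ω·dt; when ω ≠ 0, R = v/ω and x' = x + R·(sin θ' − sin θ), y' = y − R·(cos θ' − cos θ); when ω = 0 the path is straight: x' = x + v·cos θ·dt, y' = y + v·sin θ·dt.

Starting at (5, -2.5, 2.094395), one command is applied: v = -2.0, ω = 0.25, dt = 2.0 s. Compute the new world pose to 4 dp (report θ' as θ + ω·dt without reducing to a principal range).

θ' = 2.0944 + 0.25·2.0 = 2.5944
R = v/ω = -2.0/0.25 = -8.0000
x' = 5 + -8.0000·(sin 2.5944 − sin 2.0944) = 7.7658
y' = -2.5 − -8.0000·(cos 2.5944 − cos 2.0944) = -5.3319

(7.7658, -5.3319, 2.5944)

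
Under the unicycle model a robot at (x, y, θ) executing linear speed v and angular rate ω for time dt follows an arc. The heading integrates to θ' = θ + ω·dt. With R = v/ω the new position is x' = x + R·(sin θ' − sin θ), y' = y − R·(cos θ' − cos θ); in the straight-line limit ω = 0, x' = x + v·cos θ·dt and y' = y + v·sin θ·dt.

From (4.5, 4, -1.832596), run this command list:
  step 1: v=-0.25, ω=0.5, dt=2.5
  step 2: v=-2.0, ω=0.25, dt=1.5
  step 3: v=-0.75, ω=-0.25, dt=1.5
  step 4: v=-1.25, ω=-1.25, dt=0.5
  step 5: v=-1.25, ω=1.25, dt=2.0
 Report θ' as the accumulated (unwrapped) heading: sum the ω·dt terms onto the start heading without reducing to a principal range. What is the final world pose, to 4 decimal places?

step 1: θ'=-0.5826 (R=-0.5000) → pose (4.2921, 4.5469, -0.5826)
step 2: θ'=-0.2076 (R=-8.0000) → pose (1.5395, 5.6949, -0.2076)
step 3: θ'=-0.5826 (R=3.0000) → pose (0.5072, 6.1253, -0.5826)
step 4: θ'=-1.2076 (R=1.0000) → pose (0.1226, 6.6051, -1.2076)
step 5: θ'=1.2924 (R=-1.0000) → pose (-1.7736, 6.5247, 1.2924)

(-1.7736, 6.5247, 1.2924)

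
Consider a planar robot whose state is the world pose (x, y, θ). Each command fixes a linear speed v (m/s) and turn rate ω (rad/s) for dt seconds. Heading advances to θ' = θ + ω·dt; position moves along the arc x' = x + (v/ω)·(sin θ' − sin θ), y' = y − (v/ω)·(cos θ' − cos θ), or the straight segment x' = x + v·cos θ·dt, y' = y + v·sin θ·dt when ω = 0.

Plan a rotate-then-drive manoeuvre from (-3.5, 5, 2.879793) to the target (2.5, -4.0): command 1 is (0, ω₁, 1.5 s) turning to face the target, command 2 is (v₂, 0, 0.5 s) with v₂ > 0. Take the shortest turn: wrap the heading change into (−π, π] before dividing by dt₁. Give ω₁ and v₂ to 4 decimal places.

heading to target = atan2(-4−5, 2.5−-3.5) = -0.9828
Δθ = wrap(-0.9828 − 2.8798) = 2.4206; ω₁ = Δθ/dt₁ = 1.6137
distance = √((2.5−-3.5)² + (-4−5)²) = 10.8167; v₂ = distance/dt₂ = 21.6333

ω₁ = 1.6137, v₂ = 21.6333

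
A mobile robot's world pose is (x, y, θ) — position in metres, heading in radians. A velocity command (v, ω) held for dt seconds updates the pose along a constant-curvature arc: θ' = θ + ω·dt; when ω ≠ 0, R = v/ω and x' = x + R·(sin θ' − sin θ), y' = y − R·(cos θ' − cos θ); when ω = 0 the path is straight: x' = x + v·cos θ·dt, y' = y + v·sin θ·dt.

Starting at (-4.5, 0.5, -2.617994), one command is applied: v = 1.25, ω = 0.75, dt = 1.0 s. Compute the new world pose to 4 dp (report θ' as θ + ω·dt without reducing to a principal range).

θ' = -2.6180 + 0.75·1.0 = -1.8680
R = v/ω = 1.25/0.75 = 1.6667
x' = -4.5 + 1.6667·(sin -1.8680 − sin -2.6180) = -5.2603
y' = 0.5 − 1.6667·(cos -1.8680 − cos -2.6180) = -0.4553

(-5.2603, -0.4553, -1.8680)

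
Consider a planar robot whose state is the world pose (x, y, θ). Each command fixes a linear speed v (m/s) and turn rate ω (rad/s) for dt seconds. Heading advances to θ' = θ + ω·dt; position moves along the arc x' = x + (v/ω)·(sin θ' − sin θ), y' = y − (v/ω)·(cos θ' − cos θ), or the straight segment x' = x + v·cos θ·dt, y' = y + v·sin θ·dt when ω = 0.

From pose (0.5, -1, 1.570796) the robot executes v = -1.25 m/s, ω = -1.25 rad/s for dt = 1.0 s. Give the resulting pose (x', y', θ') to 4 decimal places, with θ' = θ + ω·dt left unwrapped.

θ' = 1.5708 + -1.25·1.0 = 0.3208
R = v/ω = -1.25/-1.25 = 1.0000
x' = 0.5 + 1.0000·(sin 0.3208 − sin 1.5708) = -0.1847
y' = -1 − 1.0000·(cos 0.3208 − cos 1.5708) = -1.9490

(-0.1847, -1.9490, 0.3208)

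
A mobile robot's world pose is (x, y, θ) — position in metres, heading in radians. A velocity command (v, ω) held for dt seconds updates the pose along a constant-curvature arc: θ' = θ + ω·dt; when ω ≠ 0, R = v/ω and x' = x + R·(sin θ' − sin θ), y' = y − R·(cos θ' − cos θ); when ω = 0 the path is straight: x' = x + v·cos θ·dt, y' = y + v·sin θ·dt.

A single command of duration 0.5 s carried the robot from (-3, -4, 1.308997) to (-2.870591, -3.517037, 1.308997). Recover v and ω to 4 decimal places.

Δθ = 1.308997 − 1.308997 = 0.000000
ω = Δθ/dt = 0.000000/0.5 = 0.0000
ω = 0 → v = (Δx·cos θ + Δy·sin θ)/dt = 1.0000

v = 1.0000, ω = 0.0000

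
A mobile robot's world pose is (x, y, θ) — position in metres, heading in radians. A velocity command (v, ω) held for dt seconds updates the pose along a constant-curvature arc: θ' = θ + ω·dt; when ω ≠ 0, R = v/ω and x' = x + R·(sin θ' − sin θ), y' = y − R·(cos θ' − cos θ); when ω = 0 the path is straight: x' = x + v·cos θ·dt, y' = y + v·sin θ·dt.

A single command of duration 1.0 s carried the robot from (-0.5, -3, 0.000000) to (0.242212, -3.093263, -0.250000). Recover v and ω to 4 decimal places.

v = 0.7500, ω = -0.2500

Δθ = -0.250000 − 0.000000 = -0.250000
ω = Δθ/dt = -0.250000/1.0 = -0.2500
R = Δx/(sin θ' − sin θ) = -3.0000
v = R·ω = -3.0000·-0.2500 = 0.7500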